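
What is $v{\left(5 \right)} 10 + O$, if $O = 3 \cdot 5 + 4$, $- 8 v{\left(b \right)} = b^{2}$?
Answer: $- \frac{49}{4} \approx -12.25$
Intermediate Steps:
$v{\left(b \right)} = - \frac{b^{2}}{8}$
$O = 19$ ($O = 15 + 4 = 19$)
$v{\left(5 \right)} 10 + O = - \frac{5^{2}}{8} \cdot 10 + 19 = \left(- \frac{1}{8}\right) 25 \cdot 10 + 19 = \left(- \frac{25}{8}\right) 10 + 19 = - \frac{125}{4} + 19 = - \frac{49}{4}$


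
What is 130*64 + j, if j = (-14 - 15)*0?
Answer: 8320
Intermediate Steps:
j = 0 (j = -29*0 = 0)
130*64 + j = 130*64 + 0 = 8320 + 0 = 8320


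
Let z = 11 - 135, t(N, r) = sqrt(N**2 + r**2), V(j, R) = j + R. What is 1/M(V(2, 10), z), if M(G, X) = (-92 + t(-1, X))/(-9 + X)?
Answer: -12236/6913 - 133*sqrt(15377)/6913 ≈ -4.1557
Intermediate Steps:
V(j, R) = R + j
z = -124
M(G, X) = (-92 + sqrt(1 + X**2))/(-9 + X) (M(G, X) = (-92 + sqrt((-1)**2 + X**2))/(-9 + X) = (-92 + sqrt(1 + X**2))/(-9 + X))
1/M(V(2, 10), z) = 1/((-92 + sqrt(1 + (-124)**2))/(-9 - 124)) = 1/((-92 + sqrt(1 + 15376))/(-133)) = 1/(-(-92 + sqrt(15377))/133) = 1/(92/133 - sqrt(15377)/133)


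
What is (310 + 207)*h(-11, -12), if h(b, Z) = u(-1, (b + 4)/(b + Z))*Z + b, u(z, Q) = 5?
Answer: -36707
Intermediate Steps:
h(b, Z) = b + 5*Z (h(b, Z) = 5*Z + b = b + 5*Z)
(310 + 207)*h(-11, -12) = (310 + 207)*(-11 + 5*(-12)) = 517*(-11 - 60) = 517*(-71) = -36707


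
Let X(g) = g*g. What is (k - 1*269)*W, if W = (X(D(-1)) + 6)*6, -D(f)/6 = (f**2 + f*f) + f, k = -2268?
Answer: -639324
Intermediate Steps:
D(f) = -12*f**2 - 6*f (D(f) = -6*((f**2 + f*f) + f) = -6*((f**2 + f**2) + f) = -6*(2*f**2 + f) = -6*(f + 2*f**2) = -12*f**2 - 6*f)
X(g) = g**2
W = 252 (W = ((-6*(-1)*(1 + 2*(-1)))**2 + 6)*6 = ((-6*(-1)*(1 - 2))**2 + 6)*6 = ((-6*(-1)*(-1))**2 + 6)*6 = ((-6)**2 + 6)*6 = (36 + 6)*6 = 42*6 = 252)
(k - 1*269)*W = (-2268 - 1*269)*252 = (-2268 - 269)*252 = -2537*252 = -639324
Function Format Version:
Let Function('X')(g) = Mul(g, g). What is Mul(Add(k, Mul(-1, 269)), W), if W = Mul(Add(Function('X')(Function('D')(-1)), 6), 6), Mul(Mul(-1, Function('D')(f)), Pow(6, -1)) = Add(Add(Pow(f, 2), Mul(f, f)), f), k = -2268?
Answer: -639324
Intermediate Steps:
Function('D')(f) = Add(Mul(-12, Pow(f, 2)), Mul(-6, f)) (Function('D')(f) = Mul(-6, Add(Add(Pow(f, 2), Mul(f, f)), f)) = Mul(-6, Add(Add(Pow(f, 2), Pow(f, 2)), f)) = Mul(-6, Add(Mul(2, Pow(f, 2)), f)) = Mul(-6, Add(f, Mul(2, Pow(f, 2)))) = Add(Mul(-12, Pow(f, 2)), Mul(-6, f)))
Function('X')(g) = Pow(g, 2)
W = 252 (W = Mul(Add(Pow(Mul(-6, -1, Add(1, Mul(2, -1))), 2), 6), 6) = Mul(Add(Pow(Mul(-6, -1, Add(1, -2)), 2), 6), 6) = Mul(Add(Pow(Mul(-6, -1, -1), 2), 6), 6) = Mul(Add(Pow(-6, 2), 6), 6) = Mul(Add(36, 6), 6) = Mul(42, 6) = 252)
Mul(Add(k, Mul(-1, 269)), W) = Mul(Add(-2268, Mul(-1, 269)), 252) = Mul(Add(-2268, -269), 252) = Mul(-2537, 252) = -639324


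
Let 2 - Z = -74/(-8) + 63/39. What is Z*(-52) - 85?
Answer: 376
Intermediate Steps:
Z = -461/52 (Z = 2 - (-74/(-8) + 63/39) = 2 - (-74*(-⅛) + 63*(1/39)) = 2 - (37/4 + 21/13) = 2 - 1*565/52 = 2 - 565/52 = -461/52 ≈ -8.8654)
Z*(-52) - 85 = -461/52*(-52) - 85 = 461 - 85 = 376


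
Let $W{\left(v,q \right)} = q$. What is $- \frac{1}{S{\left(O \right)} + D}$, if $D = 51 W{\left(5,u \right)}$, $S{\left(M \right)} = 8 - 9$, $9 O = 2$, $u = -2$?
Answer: $\frac{1}{103} \approx 0.0097087$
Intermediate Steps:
$O = \frac{2}{9}$ ($O = \frac{1}{9} \cdot 2 = \frac{2}{9} \approx 0.22222$)
$S{\left(M \right)} = -1$
$D = -102$ ($D = 51 \left(-2\right) = -102$)
$- \frac{1}{S{\left(O \right)} + D} = - \frac{1}{-1 - 102} = - \frac{1}{-103} = \left(-1\right) \left(- \frac{1}{103}\right) = \frac{1}{103}$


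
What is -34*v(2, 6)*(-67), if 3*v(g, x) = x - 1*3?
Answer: 2278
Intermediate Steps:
v(g, x) = -1 + x/3 (v(g, x) = (x - 1*3)/3 = (x - 3)/3 = (-3 + x)/3 = -1 + x/3)
-34*v(2, 6)*(-67) = -34*(-1 + (1/3)*6)*(-67) = -34*(-1 + 2)*(-67) = -34*1*(-67) = -34*(-67) = 2278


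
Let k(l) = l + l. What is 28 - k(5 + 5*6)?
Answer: -42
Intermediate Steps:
k(l) = 2*l
28 - k(5 + 5*6) = 28 - 2*(5 + 5*6) = 28 - 2*(5 + 30) = 28 - 2*35 = 28 - 1*70 = 28 - 70 = -42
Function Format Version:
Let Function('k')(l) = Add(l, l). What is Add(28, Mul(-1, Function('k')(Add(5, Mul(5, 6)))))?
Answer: -42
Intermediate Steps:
Function('k')(l) = Mul(2, l)
Add(28, Mul(-1, Function('k')(Add(5, Mul(5, 6))))) = Add(28, Mul(-1, Mul(2, Add(5, Mul(5, 6))))) = Add(28, Mul(-1, Mul(2, Add(5, 30)))) = Add(28, Mul(-1, Mul(2, 35))) = Add(28, Mul(-1, 70)) = Add(28, -70) = -42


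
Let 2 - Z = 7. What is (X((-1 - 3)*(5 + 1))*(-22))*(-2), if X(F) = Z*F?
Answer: 5280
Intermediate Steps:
Z = -5 (Z = 2 - 1*7 = 2 - 7 = -5)
X(F) = -5*F
(X((-1 - 3)*(5 + 1))*(-22))*(-2) = (-5*(-1 - 3)*(5 + 1)*(-22))*(-2) = (-(-20)*6*(-22))*(-2) = (-5*(-24)*(-22))*(-2) = (120*(-22))*(-2) = -2640*(-2) = 5280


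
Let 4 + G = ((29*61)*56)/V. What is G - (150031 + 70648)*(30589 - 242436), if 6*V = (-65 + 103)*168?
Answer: 888253499840/19 ≈ 4.6750e+10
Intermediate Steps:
V = 1064 (V = ((-65 + 103)*168)/6 = (38*168)/6 = (1/6)*6384 = 1064)
G = 1693/19 (G = -4 + ((29*61)*56)/1064 = -4 + (1769*56)*(1/1064) = -4 + 99064*(1/1064) = -4 + 1769/19 = 1693/19 ≈ 89.105)
G - (150031 + 70648)*(30589 - 242436) = 1693/19 - (150031 + 70648)*(30589 - 242436) = 1693/19 - 220679*(-211847) = 1693/19 - 1*(-46750184113) = 1693/19 + 46750184113 = 888253499840/19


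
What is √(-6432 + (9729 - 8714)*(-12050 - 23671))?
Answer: I*√36263247 ≈ 6021.9*I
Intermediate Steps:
√(-6432 + (9729 - 8714)*(-12050 - 23671)) = √(-6432 + 1015*(-35721)) = √(-6432 - 36256815) = √(-36263247) = I*√36263247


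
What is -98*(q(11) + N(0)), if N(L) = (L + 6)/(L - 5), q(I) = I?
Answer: -4802/5 ≈ -960.40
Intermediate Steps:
N(L) = (6 + L)/(-5 + L)
-98*(q(11) + N(0)) = -98*(11 + (6 + 0)/(-5 + 0)) = -98*(11 + 6/(-5)) = -98*(11 - ⅕*6) = -98*(11 - 6/5) = -98*49/5 = -4802/5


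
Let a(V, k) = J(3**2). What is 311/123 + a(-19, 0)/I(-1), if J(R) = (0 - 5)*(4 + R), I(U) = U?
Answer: 8306/123 ≈ 67.528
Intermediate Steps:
J(R) = -20 - 5*R (J(R) = -5*(4 + R) = -20 - 5*R)
a(V, k) = -65 (a(V, k) = -20 - 5*3**2 = -20 - 5*9 = -20 - 45 = -65)
311/123 + a(-19, 0)/I(-1) = 311/123 - 65/(-1) = 311*(1/123) - 65*(-1) = 311/123 + 65 = 8306/123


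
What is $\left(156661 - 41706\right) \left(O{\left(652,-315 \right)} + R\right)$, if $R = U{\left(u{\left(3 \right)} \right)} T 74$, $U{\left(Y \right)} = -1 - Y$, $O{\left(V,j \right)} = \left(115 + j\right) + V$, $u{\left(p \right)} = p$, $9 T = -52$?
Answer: $\frac{2237024300}{9} \approx 2.4856 \cdot 10^{8}$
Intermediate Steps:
$T = - \frac{52}{9}$ ($T = \frac{1}{9} \left(-52\right) = - \frac{52}{9} \approx -5.7778$)
$O{\left(V,j \right)} = 115 + V + j$
$R = \frac{15392}{9}$ ($R = \left(-1 - 3\right) \left(- \frac{52}{9}\right) 74 = \left(-4\right) \left(- \frac{52}{9}\right) 74 = \frac{208}{9} \cdot 74 = \frac{15392}{9} \approx 1710.2$)
$\left(156661 - 41706\right) \left(O{\left(652,-315 \right)} + R\right) = \left(156661 - 41706\right) \left(\left(115 + 652 - 315\right) + \frac{15392}{9}\right) = 114955 \left(452 + \frac{15392}{9}\right) = 114955 \cdot \frac{19460}{9} = \frac{2237024300}{9}$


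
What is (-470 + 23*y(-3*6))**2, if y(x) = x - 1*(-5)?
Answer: 591361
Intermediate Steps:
y(x) = 5 + x (y(x) = x + 5 = 5 + x)
(-470 + 23*y(-3*6))**2 = (-470 + 23*(5 - 3*6))**2 = (-470 + 23*(5 - 18))**2 = (-470 + 23*(-13))**2 = (-470 - 299)**2 = (-769)**2 = 591361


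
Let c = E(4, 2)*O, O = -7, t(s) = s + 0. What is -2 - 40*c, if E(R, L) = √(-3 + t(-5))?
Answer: -2 + 560*I*√2 ≈ -2.0 + 791.96*I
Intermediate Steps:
t(s) = s
E(R, L) = 2*I*√2 (E(R, L) = √(-3 - 5) = √(-8) = 2*I*√2)
c = -14*I*√2 (c = (2*I*√2)*(-7) = -14*I*√2 ≈ -19.799*I)
-2 - 40*c = -2 - (-560)*I*√2 = -2 + 560*I*√2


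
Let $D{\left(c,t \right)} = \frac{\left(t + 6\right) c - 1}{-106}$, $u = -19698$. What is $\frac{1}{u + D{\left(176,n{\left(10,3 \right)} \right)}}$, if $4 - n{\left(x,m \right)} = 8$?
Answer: $- \frac{106}{2088339} \approx -5.0758 \cdot 10^{-5}$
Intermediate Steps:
$n{\left(x,m \right)} = -4$ ($n{\left(x,m \right)} = 4 - 8 = -4$)
$D{\left(c,t \right)} = \frac{1}{106} - \frac{c \left(6 + t\right)}{106}$ ($D{\left(c,t \right)} = \left(\left(6 + t\right) c - 1\right) \left(- \frac{1}{106}\right) = \left(c \left(6 + t\right) - 1\right) \left(- \frac{1}{106}\right) = \left(-1 + c \left(6 + t\right)\right) \left(- \frac{1}{106}\right) = \frac{1}{106} - \frac{c \left(6 + t\right)}{106}$)
$\frac{1}{u + D{\left(176,n{\left(10,3 \right)} \right)}} = \frac{1}{-19698 - \left(\frac{1055}{106} - \frac{352}{53}\right)} = \frac{1}{-19698 + \left(\frac{1}{106} - \frac{528}{53} + \frac{352}{53}\right)} = \frac{1}{-19698 - \frac{351}{106}} = \frac{1}{- \frac{2088339}{106}} = - \frac{106}{2088339}$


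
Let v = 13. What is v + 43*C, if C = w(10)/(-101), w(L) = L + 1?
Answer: 840/101 ≈ 8.3168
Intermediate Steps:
w(L) = 1 + L
C = -11/101 (C = (1 + 10)/(-101) = 11*(-1/101) = -11/101 ≈ -0.10891)
v + 43*C = 13 + 43*(-11/101) = 13 - 473/101 = 840/101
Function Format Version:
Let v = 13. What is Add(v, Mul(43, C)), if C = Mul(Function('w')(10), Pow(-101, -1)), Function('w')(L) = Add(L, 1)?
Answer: Rational(840, 101) ≈ 8.3168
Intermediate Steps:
Function('w')(L) = Add(1, L)
C = Rational(-11, 101) (C = Mul(Add(1, 10), Pow(-101, -1)) = Mul(11, Rational(-1, 101)) = Rational(-11, 101) ≈ -0.10891)
Add(v, Mul(43, C)) = Add(13, Mul(43, Rational(-11, 101))) = Add(13, Rational(-473, 101)) = Rational(840, 101)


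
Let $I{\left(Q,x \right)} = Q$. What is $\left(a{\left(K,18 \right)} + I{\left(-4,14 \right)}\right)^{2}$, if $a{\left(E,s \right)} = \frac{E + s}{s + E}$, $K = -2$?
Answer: $9$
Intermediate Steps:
$a{\left(E,s \right)} = 1$ ($a{\left(E,s \right)} = \frac{E + s}{E + s} = 1$)
$\left(a{\left(K,18 \right)} + I{\left(-4,14 \right)}\right)^{2} = \left(1 - 4\right)^{2} = \left(-3\right)^{2} = 9$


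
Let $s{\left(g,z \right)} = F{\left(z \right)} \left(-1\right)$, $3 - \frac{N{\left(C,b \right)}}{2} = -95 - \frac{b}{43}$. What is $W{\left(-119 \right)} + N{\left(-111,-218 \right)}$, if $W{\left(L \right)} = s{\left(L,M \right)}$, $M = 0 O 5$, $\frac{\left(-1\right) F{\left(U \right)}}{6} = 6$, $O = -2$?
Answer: $\frac{9540}{43} \approx 221.86$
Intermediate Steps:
$F{\left(U \right)} = -36$ ($F{\left(U \right)} = \left(-6\right) 6 = -36$)
$N{\left(C,b \right)} = 196 + \frac{2 b}{43}$ ($N{\left(C,b \right)} = 6 - 2 \left(-95 - \frac{b}{43}\right) = 6 + \left(190 + \frac{2 b}{43}\right) = 196 + \frac{2 b}{43}$)
$M = 0$ ($M = 0 \left(-2\right) 5 = 0 \cdot 5 = 0$)
$s{\left(g,z \right)} = 36$ ($s{\left(g,z \right)} = \left(-36\right) \left(-1\right) = 36$)
$W{\left(L \right)} = 36$
$W{\left(-119 \right)} + N{\left(-111,-218 \right)} = 36 + \left(196 + \frac{2}{43} \left(-218\right)\right) = 36 + \left(196 - \frac{436}{43}\right) = 36 + \frac{7992}{43} = \frac{9540}{43}$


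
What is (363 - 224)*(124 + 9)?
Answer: 18487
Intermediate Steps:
(363 - 224)*(124 + 9) = 139*133 = 18487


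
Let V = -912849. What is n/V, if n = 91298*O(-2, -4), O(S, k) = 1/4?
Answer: -45649/1825698 ≈ -0.025004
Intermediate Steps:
O(S, k) = ¼
n = 45649/2 (n = 91298*(¼) = 45649/2 ≈ 22825.)
n/V = (45649/2)/(-912849) = (45649/2)*(-1/912849) = -45649/1825698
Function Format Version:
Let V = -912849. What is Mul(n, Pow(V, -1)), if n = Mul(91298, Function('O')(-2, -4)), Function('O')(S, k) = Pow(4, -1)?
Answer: Rational(-45649, 1825698) ≈ -0.025004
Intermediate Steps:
Function('O')(S, k) = Rational(1, 4)
n = Rational(45649, 2) (n = Mul(91298, Rational(1, 4)) = Rational(45649, 2) ≈ 22825.)
Mul(n, Pow(V, -1)) = Mul(Rational(45649, 2), Pow(-912849, -1)) = Mul(Rational(45649, 2), Rational(-1, 912849)) = Rational(-45649, 1825698)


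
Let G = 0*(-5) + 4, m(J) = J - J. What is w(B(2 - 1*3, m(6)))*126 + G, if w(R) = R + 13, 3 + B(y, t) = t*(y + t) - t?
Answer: 1264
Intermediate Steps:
m(J) = 0
B(y, t) = -3 - t + t*(t + y) (B(y, t) = -3 + (t*(y + t) - t) = -3 + (t*(t + y) - t) = -3 + (-t + t*(t + y)) = -3 - t + t*(t + y))
w(R) = 13 + R
G = 4 (G = 0 + 4 = 4)
w(B(2 - 1*3, m(6)))*126 + G = (13 + (-3 + 0² - 1*0 + 0*(2 - 1*3)))*126 + 4 = (13 + (-3 + 0 + 0 + 0*(2 - 3)))*126 + 4 = (13 + (-3 + 0 + 0 + 0*(-1)))*126 + 4 = (13 + (-3 + 0 + 0 + 0))*126 + 4 = (13 - 3)*126 + 4 = 10*126 + 4 = 1260 + 4 = 1264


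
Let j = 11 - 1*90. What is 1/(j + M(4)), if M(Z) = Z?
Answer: -1/75 ≈ -0.013333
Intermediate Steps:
j = -79 (j = 11 - 90 = -79)
1/(j + M(4)) = 1/(-79 + 4) = 1/(-75) = -1/75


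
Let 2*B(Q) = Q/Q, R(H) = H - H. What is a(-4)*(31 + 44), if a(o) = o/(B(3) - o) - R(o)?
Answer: -200/3 ≈ -66.667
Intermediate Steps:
R(H) = 0
B(Q) = 1/2 (B(Q) = (Q/Q)/2 = (1/2)*1 = 1/2)
a(o) = o/(1/2 - o) (a(o) = o/(1/2 - o) - 1*0 = o/(1/2 - o) + 0 = o/(1/2 - o))
a(-4)*(31 + 44) = (-2*(-4)/(-1 + 2*(-4)))*(31 + 44) = -2*(-4)/(-1 - 8)*75 = -2*(-4)/(-9)*75 = -2*(-4)*(-1/9)*75 = -8/9*75 = -200/3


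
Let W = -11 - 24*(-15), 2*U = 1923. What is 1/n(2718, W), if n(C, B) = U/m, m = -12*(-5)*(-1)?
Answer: -40/641 ≈ -0.062402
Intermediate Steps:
U = 1923/2 (U = (½)*1923 = 1923/2 ≈ 961.50)
m = -60 (m = 60*(-1) = -60)
W = 349 (W = -11 + 360 = 349)
n(C, B) = -641/40 (n(C, B) = (1923/2)/(-60) = (1923/2)*(-1/60) = -641/40)
1/n(2718, W) = 1/(-641/40) = -40/641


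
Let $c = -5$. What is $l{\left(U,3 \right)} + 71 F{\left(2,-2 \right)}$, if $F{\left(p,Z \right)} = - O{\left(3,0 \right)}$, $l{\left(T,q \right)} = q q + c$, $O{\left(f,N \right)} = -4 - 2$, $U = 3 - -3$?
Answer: $430$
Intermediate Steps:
$U = 6$ ($U = 3 + 3 = 6$)
$O{\left(f,N \right)} = -6$
$l{\left(T,q \right)} = -5 + q^{2}$ ($l{\left(T,q \right)} = q q - 5 = q^{2} - 5 = -5 + q^{2}$)
$F{\left(p,Z \right)} = 6$ ($F{\left(p,Z \right)} = \left(-1\right) \left(-6\right) = 6$)
$l{\left(U,3 \right)} + 71 F{\left(2,-2 \right)} = \left(-5 + 3^{2}\right) + 71 \cdot 6 = \left(-5 + 9\right) + 426 = 4 + 426 = 430$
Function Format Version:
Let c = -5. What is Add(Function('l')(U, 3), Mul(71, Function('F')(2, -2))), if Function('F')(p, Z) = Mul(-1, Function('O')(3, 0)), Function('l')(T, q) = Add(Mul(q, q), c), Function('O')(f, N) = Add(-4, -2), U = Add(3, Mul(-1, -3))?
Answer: 430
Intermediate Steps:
U = 6 (U = Add(3, 3) = 6)
Function('O')(f, N) = -6
Function('l')(T, q) = Add(-5, Pow(q, 2)) (Function('l')(T, q) = Add(Mul(q, q), -5) = Add(Pow(q, 2), -5) = Add(-5, Pow(q, 2)))
Function('F')(p, Z) = 6 (Function('F')(p, Z) = Mul(-1, -6) = 6)
Add(Function('l')(U, 3), Mul(71, Function('F')(2, -2))) = Add(Add(-5, Pow(3, 2)), Mul(71, 6)) = Add(Add(-5, 9), 426) = Add(4, 426) = 430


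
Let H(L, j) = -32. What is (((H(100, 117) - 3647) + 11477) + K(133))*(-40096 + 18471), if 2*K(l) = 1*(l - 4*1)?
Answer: -340053125/2 ≈ -1.7003e+8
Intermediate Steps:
K(l) = -2 + l/2 (K(l) = (1*(l - 4*1))/2 = (1*(l - 4))/2 = (1*(-4 + l))/2 = (-4 + l)/2 = -2 + l/2)
(((H(100, 117) - 3647) + 11477) + K(133))*(-40096 + 18471) = (((-32 - 3647) + 11477) + (-2 + (1/2)*133))*(-40096 + 18471) = ((-3679 + 11477) + (-2 + 133/2))*(-21625) = (7798 + 129/2)*(-21625) = (15725/2)*(-21625) = -340053125/2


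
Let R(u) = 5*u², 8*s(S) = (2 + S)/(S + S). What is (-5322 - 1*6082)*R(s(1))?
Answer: -128295/64 ≈ -2004.6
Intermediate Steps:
s(S) = (2 + S)/(16*S) (s(S) = ((2 + S)/(S + S))/8 = ((2 + S)/((2*S)))/8 = ((2 + S)*(1/(2*S)))/8 = ((2 + S)/(2*S))/8 = (2 + S)/(16*S))
(-5322 - 1*6082)*R(s(1)) = (-5322 - 1*6082)*(5*((1/16)*(2 + 1)/1)²) = (-5322 - 6082)*(5*((1/16)*1*3)²) = -57020*(3/16)² = -57020*9/256 = -11404*45/256 = -128295/64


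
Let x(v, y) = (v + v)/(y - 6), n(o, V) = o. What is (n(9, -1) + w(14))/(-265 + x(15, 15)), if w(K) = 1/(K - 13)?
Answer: -6/157 ≈ -0.038217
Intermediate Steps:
w(K) = 1/(-13 + K)
x(v, y) = 2*v/(-6 + y) (x(v, y) = (2*v)/(-6 + y) = 2*v/(-6 + y))
(n(9, -1) + w(14))/(-265 + x(15, 15)) = (9 + 1/(-13 + 14))/(-265 + 2*15/(-6 + 15)) = (9 + 1/1)/(-265 + 2*15/9) = (9 + 1)/(-265 + 2*15*(1/9)) = 10/(-265 + 10/3) = 10/(-785/3) = 10*(-3/785) = -6/157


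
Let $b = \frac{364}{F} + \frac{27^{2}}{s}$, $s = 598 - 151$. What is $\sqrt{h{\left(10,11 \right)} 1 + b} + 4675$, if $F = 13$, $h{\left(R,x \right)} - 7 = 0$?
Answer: $4675 + \frac{\sqrt{813242}}{149} \approx 4681.1$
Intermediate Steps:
$h{\left(R,x \right)} = 7$ ($h{\left(R,x \right)} = 7 + 0 = 7$)
$s = 447$
$b = \frac{4415}{149}$ ($b = \frac{364}{13} + \frac{27^{2}}{447} = 364 \cdot \frac{1}{13} + 729 \cdot \frac{1}{447} = 28 + \frac{243}{149} = \frac{4415}{149} \approx 29.631$)
$\sqrt{h{\left(10,11 \right)} 1 + b} + 4675 = \sqrt{7 \cdot 1 + \frac{4415}{149}} + 4675 = \sqrt{7 + \frac{4415}{149}} + 4675 = \sqrt{\frac{5458}{149}} + 4675 = \frac{\sqrt{813242}}{149} + 4675 = 4675 + \frac{\sqrt{813242}}{149}$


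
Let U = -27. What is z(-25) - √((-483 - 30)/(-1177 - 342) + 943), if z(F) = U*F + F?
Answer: 650 - √44420830/217 ≈ 619.29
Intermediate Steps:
z(F) = -26*F (z(F) = -27*F + F = -26*F)
z(-25) - √((-483 - 30)/(-1177 - 342) + 943) = -26*(-25) - √((-483 - 30)/(-1177 - 342) + 943) = 650 - √(-513/(-1519) + 943) = 650 - √(-513*(-1/1519) + 943) = 650 - √(513/1519 + 943) = 650 - √(1432930/1519) = 650 - √44420830/217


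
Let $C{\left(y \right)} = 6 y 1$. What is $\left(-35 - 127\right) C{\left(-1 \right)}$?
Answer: $972$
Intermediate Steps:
$C{\left(y \right)} = 6 y$
$\left(-35 - 127\right) C{\left(-1 \right)} = \left(-35 - 127\right) 6 \left(-1\right) = \left(-162\right) \left(-6\right) = 972$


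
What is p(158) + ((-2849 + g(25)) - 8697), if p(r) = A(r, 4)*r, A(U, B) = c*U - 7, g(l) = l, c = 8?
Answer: 187085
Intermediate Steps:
A(U, B) = -7 + 8*U (A(U, B) = 8*U - 7 = -7 + 8*U)
p(r) = r*(-7 + 8*r) (p(r) = (-7 + 8*r)*r = r*(-7 + 8*r))
p(158) + ((-2849 + g(25)) - 8697) = 158*(-7 + 8*158) + ((-2849 + 25) - 8697) = 158*(-7 + 1264) + (-2824 - 8697) = 158*1257 - 11521 = 198606 - 11521 = 187085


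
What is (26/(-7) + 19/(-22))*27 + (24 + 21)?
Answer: -12105/154 ≈ -78.604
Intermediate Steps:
(26/(-7) + 19/(-22))*27 + (24 + 21) = (26*(-⅐) + 19*(-1/22))*27 + 45 = (-26/7 - 19/22)*27 + 45 = -705/154*27 + 45 = -19035/154 + 45 = -12105/154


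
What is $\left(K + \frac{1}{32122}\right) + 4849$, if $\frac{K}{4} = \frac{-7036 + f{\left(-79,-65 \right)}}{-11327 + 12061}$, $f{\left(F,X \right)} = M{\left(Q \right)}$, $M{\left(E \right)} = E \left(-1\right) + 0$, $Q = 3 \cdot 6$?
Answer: $\frac{56710588317}{11788774} \approx 4810.6$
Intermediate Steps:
$Q = 18$
$M{\left(E \right)} = - E$ ($M{\left(E \right)} = - E + 0 = - E$)
$f{\left(F,X \right)} = -18$ ($f{\left(F,X \right)} = \left(-1\right) 18 = -18$)
$K = - \frac{14108}{367}$ ($K = 4 \frac{-7036 - 18}{-11327 + 12061} = 4 \left(- \frac{7054}{734}\right) = 4 \left(\left(-7054\right) \frac{1}{734}\right) = 4 \left(- \frac{3527}{367}\right) = - \frac{14108}{367} \approx -38.441$)
$\left(K + \frac{1}{32122}\right) + 4849 = \left(- \frac{14108}{367} + \frac{1}{32122}\right) + 4849 = - \frac{453176809}{11788774} + 4849 = \frac{56710588317}{11788774}$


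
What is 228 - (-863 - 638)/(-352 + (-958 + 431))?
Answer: 198911/879 ≈ 226.29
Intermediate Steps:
228 - (-863 - 638)/(-352 + (-958 + 431)) = 228 - (-1501)/(-352 - 527) = 228 - (-1501)/(-879) = 228 - (-1501)*(-1)/879 = 228 - 1*1501/879 = 228 - 1501/879 = 198911/879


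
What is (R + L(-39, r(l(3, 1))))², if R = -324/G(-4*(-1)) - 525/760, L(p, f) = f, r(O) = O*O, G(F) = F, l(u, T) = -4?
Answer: 99700225/23104 ≈ 4315.3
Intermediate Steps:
r(O) = O²
R = -12417/152 (R = -324/((-4*(-1))) - 525/760 = -324/4 - 525*1/760 = -324*¼ - 105/152 = -81 - 105/152 = -12417/152 ≈ -81.691)
(R + L(-39, r(l(3, 1))))² = (-12417/152 + (-4)²)² = (-12417/152 + 16)² = (-9985/152)² = 99700225/23104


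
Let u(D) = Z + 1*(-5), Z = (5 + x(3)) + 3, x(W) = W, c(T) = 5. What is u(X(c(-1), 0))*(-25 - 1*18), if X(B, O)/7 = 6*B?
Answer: -258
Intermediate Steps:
X(B, O) = 42*B (X(B, O) = 7*(6*B) = 42*B)
Z = 11 (Z = (5 + 3) + 3 = 8 + 3 = 11)
u(D) = 6 (u(D) = 11 + 1*(-5) = 11 - 5 = 6)
u(X(c(-1), 0))*(-25 - 1*18) = 6*(-25 - 1*18) = 6*(-25 - 18) = 6*(-43) = -258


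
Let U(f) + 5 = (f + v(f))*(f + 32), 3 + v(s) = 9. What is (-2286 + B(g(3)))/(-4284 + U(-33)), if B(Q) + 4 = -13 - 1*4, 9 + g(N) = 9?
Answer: 2307/4262 ≈ 0.54130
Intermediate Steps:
g(N) = 0 (g(N) = -9 + 9 = 0)
v(s) = 6 (v(s) = -3 + 9 = 6)
B(Q) = -21 (B(Q) = -4 + (-13 - 1*4) = -4 + (-13 - 4) = -4 - 17 = -21)
U(f) = -5 + (6 + f)*(32 + f) (U(f) = -5 + (f + 6)*(f + 32) = -5 + (6 + f)*(32 + f))
(-2286 + B(g(3)))/(-4284 + U(-33)) = (-2286 - 21)/(-4284 + (187 + (-33)**2 + 38*(-33))) = -2307/(-4284 + (187 + 1089 - 1254)) = -2307/(-4284 + 22) = -2307/(-4262) = -2307*(-1/4262) = 2307/4262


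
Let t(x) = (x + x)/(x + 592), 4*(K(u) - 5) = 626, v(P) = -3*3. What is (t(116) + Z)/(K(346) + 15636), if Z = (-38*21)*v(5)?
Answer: 2542544/5592315 ≈ 0.45465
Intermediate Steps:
v(P) = -9
K(u) = 323/2 (K(u) = 5 + (1/4)*626 = 5 + 313/2 = 323/2)
Z = 7182 (Z = -38*21*(-9) = -798*(-9) = 7182)
t(x) = 2*x/(592 + x) (t(x) = (2*x)/(592 + x) = 2*x/(592 + x))
(t(116) + Z)/(K(346) + 15636) = (2*116/(592 + 116) + 7182)/(323/2 + 15636) = (2*116/708 + 7182)/(31595/2) = (2*116*(1/708) + 7182)*(2/31595) = (58/177 + 7182)*(2/31595) = (1271272/177)*(2/31595) = 2542544/5592315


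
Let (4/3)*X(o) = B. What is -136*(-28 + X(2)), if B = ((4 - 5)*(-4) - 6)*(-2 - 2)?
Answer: 2992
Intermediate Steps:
B = 8 (B = (-1*(-4) - 6)*(-4) = (4 - 6)*(-4) = -2*(-4) = 8)
X(o) = 6 (X(o) = (¾)*8 = 6)
-136*(-28 + X(2)) = -136*(-28 + 6) = -136*(-22) = 2992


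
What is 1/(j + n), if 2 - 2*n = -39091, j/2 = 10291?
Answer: 2/80257 ≈ 2.4920e-5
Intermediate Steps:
j = 20582 (j = 2*10291 = 20582)
n = 39093/2 (n = 1 - ½*(-39091) = 1 + 39091/2 = 39093/2 ≈ 19547.)
1/(j + n) = 1/(20582 + 39093/2) = 1/(80257/2) = 2/80257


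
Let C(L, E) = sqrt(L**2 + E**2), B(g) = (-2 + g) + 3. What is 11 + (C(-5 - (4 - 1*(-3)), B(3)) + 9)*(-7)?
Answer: -52 - 28*sqrt(10) ≈ -140.54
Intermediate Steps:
B(g) = 1 + g
C(L, E) = sqrt(E**2 + L**2)
11 + (C(-5 - (4 - 1*(-3)), B(3)) + 9)*(-7) = 11 + (sqrt((1 + 3)**2 + (-5 - (4 - 1*(-3)))**2) + 9)*(-7) = 11 + (sqrt(4**2 + (-5 - (4 + 3))**2) + 9)*(-7) = 11 + (sqrt(16 + (-5 - 1*7)**2) + 9)*(-7) = 11 + (sqrt(16 + (-5 - 7)**2) + 9)*(-7) = 11 + (sqrt(16 + (-12)**2) + 9)*(-7) = 11 + (sqrt(16 + 144) + 9)*(-7) = 11 + (sqrt(160) + 9)*(-7) = 11 + (4*sqrt(10) + 9)*(-7) = 11 + (9 + 4*sqrt(10))*(-7) = 11 + (-63 - 28*sqrt(10)) = -52 - 28*sqrt(10)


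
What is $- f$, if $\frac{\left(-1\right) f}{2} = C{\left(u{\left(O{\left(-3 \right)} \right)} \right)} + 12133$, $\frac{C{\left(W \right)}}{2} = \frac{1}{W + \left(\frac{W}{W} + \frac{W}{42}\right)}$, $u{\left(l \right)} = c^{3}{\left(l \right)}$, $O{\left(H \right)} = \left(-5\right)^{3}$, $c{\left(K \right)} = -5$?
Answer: $\frac{129410410}{5333} \approx 24266.0$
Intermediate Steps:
$O{\left(H \right)} = -125$
$u{\left(l \right)} = -125$ ($u{\left(l \right)} = \left(-5\right)^{3} = -125$)
$C{\left(W \right)} = \frac{2}{1 + \frac{43 W}{42}}$ ($C{\left(W \right)} = \frac{2}{W + \left(\frac{W}{W} + \frac{W}{42}\right)} = \frac{2}{W + \left(1 + W \frac{1}{42}\right)} = \frac{2}{W + \left(1 + \frac{W}{42}\right)} = \frac{2}{1 + \frac{43 W}{42}}$)
$f = - \frac{129410410}{5333}$ ($f = - 2 \left(\frac{84}{42 + 43 \left(-125\right)} + 12133\right) = - 2 \left(\frac{84}{42 - 5375} + 12133\right) = - 2 \left(\frac{84}{-5333} + 12133\right) = - 2 \left(84 \left(- \frac{1}{5333}\right) + 12133\right) = - 2 \left(- \frac{84}{5333} + 12133\right) = \left(-2\right) \frac{64705205}{5333} = - \frac{129410410}{5333} \approx -24266.0$)
$- f = \left(-1\right) \left(- \frac{129410410}{5333}\right) = \frac{129410410}{5333}$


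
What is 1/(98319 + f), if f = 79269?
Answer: 1/177588 ≈ 5.6310e-6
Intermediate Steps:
1/(98319 + f) = 1/(98319 + 79269) = 1/177588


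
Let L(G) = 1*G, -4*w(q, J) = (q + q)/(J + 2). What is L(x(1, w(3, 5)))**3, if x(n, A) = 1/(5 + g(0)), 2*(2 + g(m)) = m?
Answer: 1/27 ≈ 0.037037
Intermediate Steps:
w(q, J) = -q/(2*(2 + J)) (w(q, J) = -(q + q)/(4*(J + 2)) = -2*q/(4*(2 + J)) = -q/(2*(2 + J)))
g(m) = -2 + m/2
x(n, A) = 1/3 (x(n, A) = 1/(5 + (-2 + (1/2)*0)) = 1/(5 + (-2 + 0)) = 1/(5 - 2) = 1/3)
L(G) = G
L(x(1, w(3, 5)))**3 = (1/3)**3 = 1/27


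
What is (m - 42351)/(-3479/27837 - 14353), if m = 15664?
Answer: 742886019/399547940 ≈ 1.8593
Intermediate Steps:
(m - 42351)/(-3479/27837 - 14353) = (15664 - 42351)/(-3479/27837 - 14353) = -26687/(-3479*1/27837 - 14353) = -26687/(-3479/27837 - 14353) = -26687/(-399547940/27837) = -26687*(-27837/399547940) = 742886019/399547940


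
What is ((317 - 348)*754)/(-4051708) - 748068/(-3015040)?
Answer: 193839165319/763503855520 ≈ 0.25388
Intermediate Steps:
((317 - 348)*754)/(-4051708) - 748068/(-3015040) = -31*754*(-1/4051708) - 748068*(-1/3015040) = -23374*(-1/4051708) + 187017/753760 = 11687/2025854 + 187017/753760 = 193839165319/763503855520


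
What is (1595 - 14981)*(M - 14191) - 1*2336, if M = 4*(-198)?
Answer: 200560102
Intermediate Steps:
M = -792
(1595 - 14981)*(M - 14191) - 1*2336 = (1595 - 14981)*(-792 - 14191) - 1*2336 = -13386*(-14983) - 2336 = 200562438 - 2336 = 200560102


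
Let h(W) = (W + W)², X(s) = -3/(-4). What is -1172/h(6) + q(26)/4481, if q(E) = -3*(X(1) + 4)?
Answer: -656723/80658 ≈ -8.1421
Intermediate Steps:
X(s) = ¾ (X(s) = -3*(-¼) = ¾)
q(E) = -57/4 (q(E) = -3*(¾ + 4) = -3*19/4 = -57/4)
h(W) = 4*W² (h(W) = (2*W)² = 4*W²)
-1172/h(6) + q(26)/4481 = -1172/(4*6²) - 57/4/4481 = -1172/(4*36) - 57/4*1/4481 = -1172/144 - 57/17924 = -1172*1/144 - 57/17924 = -293/36 - 57/17924 = -656723/80658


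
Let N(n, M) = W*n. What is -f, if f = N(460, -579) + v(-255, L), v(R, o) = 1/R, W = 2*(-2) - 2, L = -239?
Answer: 703801/255 ≈ 2760.0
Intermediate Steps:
W = -6 (W = -4 - 2 = -6)
N(n, M) = -6*n
f = -703801/255 (f = -6*460 + 1/(-255) = -2760 - 1/255 = -703801/255 ≈ -2760.0)
-f = -1*(-703801/255) = 703801/255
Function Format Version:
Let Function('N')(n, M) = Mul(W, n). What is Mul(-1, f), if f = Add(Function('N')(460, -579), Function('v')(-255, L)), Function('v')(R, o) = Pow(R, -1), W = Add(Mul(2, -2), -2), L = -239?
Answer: Rational(703801, 255) ≈ 2760.0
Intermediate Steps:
W = -6 (W = Add(-4, -2) = -6)
Function('N')(n, M) = Mul(-6, n)
f = Rational(-703801, 255) (f = Add(Mul(-6, 460), Pow(-255, -1)) = Add(-2760, Rational(-1, 255)) = Rational(-703801, 255) ≈ -2760.0)
Mul(-1, f) = Mul(-1, Rational(-703801, 255)) = Rational(703801, 255)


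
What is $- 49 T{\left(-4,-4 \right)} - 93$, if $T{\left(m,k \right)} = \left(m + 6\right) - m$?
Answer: $-387$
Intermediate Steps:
$T{\left(m,k \right)} = 6$ ($T{\left(m,k \right)} = \left(6 + m\right) - m = 6$)
$- 49 T{\left(-4,-4 \right)} - 93 = \left(-49\right) 6 - 93 = -294 - 93 = -387$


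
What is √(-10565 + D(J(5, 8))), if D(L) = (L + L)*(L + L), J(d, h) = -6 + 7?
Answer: I*√10561 ≈ 102.77*I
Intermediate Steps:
J(d, h) = 1
D(L) = 4*L² (D(L) = (2*L)*(2*L) = 4*L²)
√(-10565 + D(J(5, 8))) = √(-10565 + 4*1²) = √(-10565 + 4*1) = √(-10565 + 4) = √(-10561) = I*√10561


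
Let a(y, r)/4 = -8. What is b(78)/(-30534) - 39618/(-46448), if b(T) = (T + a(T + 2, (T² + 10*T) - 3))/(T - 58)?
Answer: 1511986477/1772804040 ≈ 0.85288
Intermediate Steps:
a(y, r) = -32 (a(y, r) = 4*(-8) = -32)
b(T) = (-32 + T)/(-58 + T) (b(T) = (T - 32)/(T - 58) = (-32 + T)/(-58 + T))
b(78)/(-30534) - 39618/(-46448) = ((-32 + 78)/(-58 + 78))/(-30534) - 39618/(-46448) = (46/20)*(-1/30534) - 39618*(-1/46448) = ((1/20)*46)*(-1/30534) + 19809/23224 = (23/10)*(-1/30534) + 19809/23224 = -23/305340 + 19809/23224 = 1511986477/1772804040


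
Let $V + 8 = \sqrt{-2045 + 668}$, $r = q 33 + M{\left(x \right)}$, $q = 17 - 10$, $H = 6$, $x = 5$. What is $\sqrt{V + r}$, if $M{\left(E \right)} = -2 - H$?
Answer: $\sqrt{215 + 9 i \sqrt{17}} \approx 14.717 + 1.2607 i$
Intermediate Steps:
$q = 7$ ($q = 17 - 10 = 7$)
$M{\left(E \right)} = -8$ ($M{\left(E \right)} = -2 - 6 = -8$)
$r = 223$ ($r = 7 \cdot 33 - 8 = 231 - 8 = 223$)
$V = -8 + 9 i \sqrt{17}$ ($V = -8 + \sqrt{-2045 + 668} = -8 + \sqrt{-1377} = -8 + 9 i \sqrt{17} \approx -8.0 + 37.108 i$)
$\sqrt{V + r} = \sqrt{\left(-8 + 9 i \sqrt{17}\right) + 223} = \sqrt{215 + 9 i \sqrt{17}}$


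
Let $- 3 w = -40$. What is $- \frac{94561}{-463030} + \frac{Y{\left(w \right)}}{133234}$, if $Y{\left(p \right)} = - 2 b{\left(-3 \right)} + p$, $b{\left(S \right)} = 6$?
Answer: $\frac{18899036471}{92537008530} \approx 0.20423$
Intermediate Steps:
$w = \frac{40}{3}$ ($w = \left(- \frac{1}{3}\right) \left(-40\right) = \frac{40}{3} \approx 13.333$)
$Y{\left(p \right)} = -12 + p$ ($Y{\left(p \right)} = \left(-2\right) 6 + p = -12 + p$)
$- \frac{94561}{-463030} + \frac{Y{\left(w \right)}}{133234} = - \frac{94561}{-463030} + \frac{-12 + \frac{40}{3}}{133234} = \left(-94561\right) \left(- \frac{1}{463030}\right) + \frac{4}{3} \cdot \frac{1}{133234} = \frac{94561}{463030} + \frac{2}{199851} = \frac{18899036471}{92537008530}$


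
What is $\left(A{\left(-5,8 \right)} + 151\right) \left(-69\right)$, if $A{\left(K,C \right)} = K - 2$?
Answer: $-9936$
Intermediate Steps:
$A{\left(K,C \right)} = -2 + K$
$\left(A{\left(-5,8 \right)} + 151\right) \left(-69\right) = \left(\left(-2 - 5\right) + 151\right) \left(-69\right) = \left(-7 + 151\right) \left(-69\right) = 144 \left(-69\right) = -9936$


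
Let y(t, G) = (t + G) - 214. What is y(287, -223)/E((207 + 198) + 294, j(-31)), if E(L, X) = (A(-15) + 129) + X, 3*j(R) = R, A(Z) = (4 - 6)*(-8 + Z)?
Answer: -225/247 ≈ -0.91093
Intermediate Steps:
A(Z) = 16 - 2*Z (A(Z) = -2*(-8 + Z) = 16 - 2*Z)
y(t, G) = -214 + G + t (y(t, G) = (G + t) - 214 = -214 + G + t)
j(R) = R/3
E(L, X) = 175 + X (E(L, X) = ((16 - 2*(-15)) + 129) + X = ((16 + 30) + 129) + X = (46 + 129) + X = 175 + X)
y(287, -223)/E((207 + 198) + 294, j(-31)) = (-214 - 223 + 287)/(175 + (⅓)*(-31)) = -150/(175 - 31/3) = -150/494/3 = -150*3/494 = -225/247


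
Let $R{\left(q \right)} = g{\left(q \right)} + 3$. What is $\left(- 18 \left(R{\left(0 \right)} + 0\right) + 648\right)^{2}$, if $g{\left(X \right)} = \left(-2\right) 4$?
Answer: $544644$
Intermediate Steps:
$g{\left(X \right)} = -8$
$R{\left(q \right)} = -5$ ($R{\left(q \right)} = -8 + 3 = -5$)
$\left(- 18 \left(R{\left(0 \right)} + 0\right) + 648\right)^{2} = \left(- 18 \left(-5 + 0\right) + 648\right)^{2} = \left(\left(-18\right) \left(-5\right) + 648\right)^{2} = \left(90 + 648\right)^{2} = 738^{2} = 544644$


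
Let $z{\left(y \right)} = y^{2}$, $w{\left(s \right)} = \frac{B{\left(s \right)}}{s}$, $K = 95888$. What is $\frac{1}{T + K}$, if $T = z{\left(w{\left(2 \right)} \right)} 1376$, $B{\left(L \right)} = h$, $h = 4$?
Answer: $\frac{1}{101392} \approx 9.8627 \cdot 10^{-6}$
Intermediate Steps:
$B{\left(L \right)} = 4$
$w{\left(s \right)} = \frac{4}{s}$
$T = 5504$ ($T = \left(\frac{4}{2}\right)^{2} \cdot 1376 = \left(4 \cdot \frac{1}{2}\right)^{2} \cdot 1376 = 2^{2} \cdot 1376 = 4 \cdot 1376 = 5504$)
$\frac{1}{T + K} = \frac{1}{5504 + 95888} = \frac{1}{101392}$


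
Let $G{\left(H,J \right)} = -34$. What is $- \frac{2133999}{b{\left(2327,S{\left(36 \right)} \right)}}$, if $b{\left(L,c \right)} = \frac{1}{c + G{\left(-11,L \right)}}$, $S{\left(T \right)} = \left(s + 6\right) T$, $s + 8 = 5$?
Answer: $-157915926$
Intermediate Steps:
$s = -3$ ($s = -8 + 5 = -3$)
$S{\left(T \right)} = 3 T$ ($S{\left(T \right)} = \left(-3 + 6\right) T = 3 T$)
$b{\left(L,c \right)} = \frac{1}{-34 + c}$ ($b{\left(L,c \right)} = \frac{1}{c - 34} = \frac{1}{-34 + c}$)
$- \frac{2133999}{b{\left(2327,S{\left(36 \right)} \right)}} = - \frac{2133999}{\frac{1}{-34 + 3 \cdot 36}} = - \frac{2133999}{\frac{1}{-34 + 108}} = - \frac{2133999}{\frac{1}{74}} = - 2133999 \frac{1}{\frac{1}{74}} = \left(-2133999\right) 74 = -157915926$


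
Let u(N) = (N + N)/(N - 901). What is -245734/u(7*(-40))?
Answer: -145105927/280 ≈ -5.1824e+5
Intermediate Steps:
u(N) = 2*N/(-901 + N) (u(N) = (2*N)/(-901 + N) = 2*N/(-901 + N))
-245734/u(7*(-40)) = -245734/(2*(7*(-40))/(-901 + 7*(-40))) = -245734/(2*(-280)/(-901 - 280)) = -245734/(2*(-280)/(-1181)) = -245734/(2*(-280)*(-1/1181)) = -245734/560/1181 = -245734*1181/560 = -145105927/280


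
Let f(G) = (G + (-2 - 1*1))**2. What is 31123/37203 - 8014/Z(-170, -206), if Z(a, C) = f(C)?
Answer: 1061338921/1625064243 ≈ 0.65311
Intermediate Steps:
f(G) = (-3 + G)**2 (f(G) = (G + (-2 - 1))**2 = (G - 3)**2 = (-3 + G)**2)
Z(a, C) = (-3 + C)**2
31123/37203 - 8014/Z(-170, -206) = 31123/37203 - 8014/(-3 - 206)**2 = 31123*(1/37203) - 8014/((-209)**2) = 31123/37203 - 8014/43681 = 1061338921/1625064243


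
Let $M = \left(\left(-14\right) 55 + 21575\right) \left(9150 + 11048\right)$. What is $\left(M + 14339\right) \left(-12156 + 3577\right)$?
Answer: $-3605185161091$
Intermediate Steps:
$M = 420219390$ ($M = \left(-770 + 21575\right) 20198 = 20805 \cdot 20198 = 420219390$)
$\left(M + 14339\right) \left(-12156 + 3577\right) = \left(420219390 + 14339\right) \left(-12156 + 3577\right) = 420233729 \left(-8579\right) = -3605185161091$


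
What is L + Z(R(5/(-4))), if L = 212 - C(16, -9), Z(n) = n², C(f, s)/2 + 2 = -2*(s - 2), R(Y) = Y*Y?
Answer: 44657/256 ≈ 174.44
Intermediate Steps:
R(Y) = Y²
C(f, s) = 4 - 4*s (C(f, s) = -4 + 2*(-2*(s - 2)) = -4 + 2*(-2*(-2 + s)) = -4 + 2*(4 - 2*s) = -4 + (8 - 4*s) = 4 - 4*s)
L = 172 (L = 212 - (4 - 4*(-9)) = 212 - (4 + 36) = 212 - 1*40 = 212 - 40 = 172)
L + Z(R(5/(-4))) = 172 + ((5/(-4))²)² = 172 + ((5*(-¼))²)² = 172 + ((-5/4)²)² = 172 + (25/16)² = 172 + 625/256 = 44657/256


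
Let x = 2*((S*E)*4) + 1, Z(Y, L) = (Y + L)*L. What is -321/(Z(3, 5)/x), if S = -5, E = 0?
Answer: -321/40 ≈ -8.0250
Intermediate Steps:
Z(Y, L) = L*(L + Y) (Z(Y, L) = (L + Y)*L = L*(L + Y))
x = 1 (x = 2*(-5*0*4) + 1 = 2*(0*4) + 1 = 2*0 + 1 = 0 + 1 = 1)
-321/(Z(3, 5)/x) = -321/((5*(5 + 3))/1) = -321/((5*8)*1) = -321/(40*1) = -321/40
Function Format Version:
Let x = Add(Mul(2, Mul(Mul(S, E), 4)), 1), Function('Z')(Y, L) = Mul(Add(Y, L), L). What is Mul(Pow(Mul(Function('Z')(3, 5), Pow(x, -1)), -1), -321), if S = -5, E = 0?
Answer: Rational(-321, 40) ≈ -8.0250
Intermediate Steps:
Function('Z')(Y, L) = Mul(L, Add(L, Y)) (Function('Z')(Y, L) = Mul(Add(L, Y), L) = Mul(L, Add(L, Y)))
x = 1 (x = Add(Mul(2, Mul(Mul(-5, 0), 4)), 1) = Add(Mul(2, Mul(0, 4)), 1) = Add(Mul(2, 0), 1) = Add(0, 1) = 1)
Mul(Pow(Mul(Function('Z')(3, 5), Pow(x, -1)), -1), -321) = Mul(Pow(Mul(Mul(5, Add(5, 3)), Pow(1, -1)), -1), -321) = Mul(Pow(Mul(Mul(5, 8), 1), -1), -321) = Mul(Pow(Mul(40, 1), -1), -321) = Mul(Pow(40, -1), -321) = Mul(Rational(1, 40), -321) = Rational(-321, 40)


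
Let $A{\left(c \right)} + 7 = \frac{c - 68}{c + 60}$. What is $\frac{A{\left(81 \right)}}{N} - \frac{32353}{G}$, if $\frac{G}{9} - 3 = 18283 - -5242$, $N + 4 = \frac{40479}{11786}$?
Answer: $\frac{800138806361}{66332372760} \approx 12.063$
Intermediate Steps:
$A{\left(c \right)} = -7 + \frac{-68 + c}{60 + c}$ ($A{\left(c \right)} = -7 + \frac{c - 68}{c + 60} = -7 + \frac{-68 + c}{60 + c}$)
$N = - \frac{6665}{11786}$ ($N = -4 + \frac{40479}{11786} = - \frac{6665}{11786} \approx -0.5655$)
$G = 211752$ ($G = 27 + 9 \left(18283 - -5242\right) = 27 + 9 \left(18283 + 5242\right) = 27 + 9 \cdot 23525 = 27 + 211725 = 211752$)
$\frac{A{\left(81 \right)}}{N} - \frac{32353}{G} = \frac{2 \frac{1}{60 + 81} \left(-244 - 243\right)}{- \frac{6665}{11786}} - \frac{32353}{211752} = \frac{2 \left(-244 - 243\right)}{141} \left(- \frac{11786}{6665}\right) - \frac{32353}{211752} = 2 \cdot \frac{1}{141} \left(-487\right) \left(- \frac{11786}{6665}\right) - \frac{32353}{211752} = \left(- \frac{974}{141}\right) \left(- \frac{11786}{6665}\right) - \frac{32353}{211752} = \frac{11479564}{939765} - \frac{32353}{211752} = \frac{800138806361}{66332372760}$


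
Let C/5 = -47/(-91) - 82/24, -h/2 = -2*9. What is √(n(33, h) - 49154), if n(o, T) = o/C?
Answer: I*√12325799727710/15835 ≈ 221.71*I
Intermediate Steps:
h = 36 (h = -(-4)*9 = -2*(-18) = 36)
C = -15835/1092 (C = 5*(-47/(-91) - 82/24) = 5*(-47*(-1/91) - 82*1/24) = 5*(47/91 - 41/12) = 5*(-3167/1092) = -15835/1092 ≈ -14.501)
n(o, T) = -1092*o/15835 (n(o, T) = o/(-15835/1092) = o*(-1092/15835) = -1092*o/15835)
√(n(33, h) - 49154) = √(-1092/15835*33 - 49154) = √(-36036/15835 - 49154) = √(-778389626/15835) = I*√12325799727710/15835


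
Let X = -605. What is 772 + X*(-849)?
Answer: 514417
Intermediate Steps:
772 + X*(-849) = 772 - 605*(-849) = 772 + 513645 = 514417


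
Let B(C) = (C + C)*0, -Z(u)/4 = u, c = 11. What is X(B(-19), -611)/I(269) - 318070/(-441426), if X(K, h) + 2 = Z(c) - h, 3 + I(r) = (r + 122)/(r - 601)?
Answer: -41180762995/306128931 ≈ -134.52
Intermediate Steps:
I(r) = -3 + (122 + r)/(-601 + r) (I(r) = -3 + (r + 122)/(r - 601) = -3 + (122 + r)/(-601 + r))
Z(u) = -4*u
B(C) = 0 (B(C) = (2*C)*0 = 0)
X(K, h) = -46 - h (X(K, h) = -2 + (-4*11 - h) = -2 + (-44 - h) = -46 - h)
X(B(-19), -611)/I(269) - 318070/(-441426) = (-46 - 1*(-611))/(((1925 - 2*269)/(-601 + 269))) - 318070/(-441426) = (-46 + 611)/(((1925 - 538)/(-332))) - 318070*(-1/441426) = 565/((-1/332*1387)) + 159035/220713 = 565/(-1387/332) + 159035/220713 = 565*(-332/1387) + 159035/220713 = -187580/1387 + 159035/220713 = -41180762995/306128931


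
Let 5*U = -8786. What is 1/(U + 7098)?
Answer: 5/26704 ≈ 0.00018724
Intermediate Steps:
U = -8786/5 (U = (⅕)*(-8786) = -8786/5 ≈ -1757.2)
1/(U + 7098) = 1/(-8786/5 + 7098) = 1/(26704/5) = 5/26704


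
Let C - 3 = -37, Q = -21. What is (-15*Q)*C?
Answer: -10710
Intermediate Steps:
C = -34 (C = 3 - 37 = -34)
(-15*Q)*C = -15*(-21)*(-34) = 315*(-34) = -10710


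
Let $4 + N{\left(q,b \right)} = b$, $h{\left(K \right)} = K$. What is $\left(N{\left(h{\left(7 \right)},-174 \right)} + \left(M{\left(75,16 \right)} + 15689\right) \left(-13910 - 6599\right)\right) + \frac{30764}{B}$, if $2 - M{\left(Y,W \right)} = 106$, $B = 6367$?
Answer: $- \frac{2035102917317}{6367} \approx -3.1963 \cdot 10^{8}$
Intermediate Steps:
$M{\left(Y,W \right)} = -104$ ($M{\left(Y,W \right)} = 2 - 106 = -104$)
$N{\left(q,b \right)} = -4 + b$
$\left(N{\left(h{\left(7 \right)},-174 \right)} + \left(M{\left(75,16 \right)} + 15689\right) \left(-13910 - 6599\right)\right) + \frac{30764}{B} = \left(\left(-4 - 174\right) + \left(-104 + 15689\right) \left(-13910 - 6599\right)\right) + \frac{30764}{6367} = \left(-178 + 15585 \left(-20509\right)\right) + 30764 \cdot \frac{1}{6367} = \left(-178 - 319632765\right) + \frac{30764}{6367} = -319632943 + \frac{30764}{6367} = - \frac{2035102917317}{6367}$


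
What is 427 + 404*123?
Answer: 50119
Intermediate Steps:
427 + 404*123 = 427 + 49692 = 50119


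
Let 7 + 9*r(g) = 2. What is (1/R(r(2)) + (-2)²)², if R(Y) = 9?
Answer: 1369/81 ≈ 16.901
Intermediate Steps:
r(g) = -5/9 (r(g) = -7/9 + (⅑)*2 = -7/9 + 2/9 = -5/9)
(1/R(r(2)) + (-2)²)² = (1/9 + (-2)²)² = (⅑ + 4)² = (37/9)² = 1369/81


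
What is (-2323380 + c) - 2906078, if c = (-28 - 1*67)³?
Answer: -6086833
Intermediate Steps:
c = -857375 (c = (-28 - 67)³ = (-95)³ = -857375)
(-2323380 + c) - 2906078 = (-2323380 - 857375) - 2906078 = -3180755 - 2906078 = -6086833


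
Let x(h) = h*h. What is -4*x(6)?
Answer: -144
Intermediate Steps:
x(h) = h²
-4*x(6) = -4*6² = -4*36 = -144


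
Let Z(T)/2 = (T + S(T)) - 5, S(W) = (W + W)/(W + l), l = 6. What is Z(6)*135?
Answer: 540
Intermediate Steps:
S(W) = 2*W/(6 + W) (S(W) = (W + W)/(W + 6) = (2*W)/(6 + W) = 2*W/(6 + W))
Z(T) = -10 + 2*T + 4*T/(6 + T) (Z(T) = 2*((T + 2*T/(6 + T)) - 5) = 2*(-5 + T + 2*T/(6 + T)) = -10 + 2*T + 4*T/(6 + T))
Z(6)*135 = (2*(-30 + 6² + 3*6)/(6 + 6))*135 = (2*(-30 + 36 + 18)/12)*135 = (2*(1/12)*24)*135 = 4*135 = 540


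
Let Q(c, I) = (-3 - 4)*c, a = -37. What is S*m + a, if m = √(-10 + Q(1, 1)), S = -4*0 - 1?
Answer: -37 - I*√17 ≈ -37.0 - 4.1231*I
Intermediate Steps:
Q(c, I) = -7*c
S = -1 (S = 0 - 1 = -1)
m = I*√17 (m = √(-10 - 7*1) = √(-10 - 7) = √(-17) = I*√17 ≈ 4.1231*I)
S*m + a = -I*√17 - 37 = -37 - I*√17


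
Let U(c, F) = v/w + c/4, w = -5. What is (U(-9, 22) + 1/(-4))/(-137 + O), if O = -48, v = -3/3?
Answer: 23/1850 ≈ 0.012432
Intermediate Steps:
v = -1 (v = -3*⅓ = -1)
U(c, F) = ⅕ + c/4 (U(c, F) = -1/(-5) + c/4 = -1*(-⅕) + c*(¼) = ⅕ + c/4)
(U(-9, 22) + 1/(-4))/(-137 + O) = ((⅕ + (¼)*(-9)) + 1/(-4))/(-137 - 48) = ((⅕ - 9/4) - ¼)/(-185) = (-41/20 - ¼)*(-1/185) = -23/10*(-1/185) = 23/1850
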